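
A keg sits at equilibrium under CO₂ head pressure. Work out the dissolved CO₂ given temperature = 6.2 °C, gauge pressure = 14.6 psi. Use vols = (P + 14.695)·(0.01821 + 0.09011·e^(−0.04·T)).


vols = (14.6 + 14.695)·(0.01821 + 0.09011·e^(−0.04·6.2))

2.5934 volumes


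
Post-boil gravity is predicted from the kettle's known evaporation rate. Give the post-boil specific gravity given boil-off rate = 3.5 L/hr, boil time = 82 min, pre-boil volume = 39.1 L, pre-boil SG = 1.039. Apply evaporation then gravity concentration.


V_post = V_pre − rate·(t/60);  SG_post = 1 + (SG_pre−1)·V_pre/V_post
V_post = 39.1 − 3.5·(82/60) = 34.3167
SG_post = 1 + (1.039 − 1)·39.1/34.3167

1.0444


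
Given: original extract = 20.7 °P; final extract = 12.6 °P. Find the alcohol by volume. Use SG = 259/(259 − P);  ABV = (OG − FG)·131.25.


OG = 259/(259 − 20.7) = 1.0869
FG = 259/(259 − 12.6) = 1.0511
ABV = (1.0869 − 1.0511)·131.25

4.6894 % ABV


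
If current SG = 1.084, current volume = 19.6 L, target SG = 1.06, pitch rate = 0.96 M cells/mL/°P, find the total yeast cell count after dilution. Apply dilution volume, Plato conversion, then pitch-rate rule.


V_w = V·((SG_c−1)/(SG_t−1)−1);  °P = 259 − 259/SG_t;  cells = rate·(V+V_w)·°P
V_w = 19.6·((1.084−1)/(1.06−1)−1) = 7.8400
V_final = 19.6 + 7.8400 = 27.4400
°P = 259 − 259/1.06 = 14.6604
cells = 0.96·27.4400·14.6604

386.1895 billion cells


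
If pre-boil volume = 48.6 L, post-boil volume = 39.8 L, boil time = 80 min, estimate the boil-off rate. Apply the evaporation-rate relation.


rate = (V_pre − V_post) / (t_min/60)
rate = (48.6 − 39.8) / (80/60)

6.6000 L/hr


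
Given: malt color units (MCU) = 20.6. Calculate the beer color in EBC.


SRM = 1.4922·MCU^0.6859;  EBC = SRM·1.97
SRM = 1.4922·20.6^0.6859 = 11.8853
EBC = 11.8853·1.97

23.4140 EBC


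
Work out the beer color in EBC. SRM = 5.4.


EBC = SRM · 1.97
EBC = 5.4 · 1.97

10.6380 EBC


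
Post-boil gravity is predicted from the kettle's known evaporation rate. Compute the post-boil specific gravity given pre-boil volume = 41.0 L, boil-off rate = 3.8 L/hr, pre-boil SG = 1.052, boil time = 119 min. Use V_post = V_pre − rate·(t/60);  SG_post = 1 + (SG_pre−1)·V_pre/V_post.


V_post = 41.0 − 3.8·(119/60) = 33.4633
SG_post = 1 + (1.052 − 1)·41.0/33.4633

1.0637


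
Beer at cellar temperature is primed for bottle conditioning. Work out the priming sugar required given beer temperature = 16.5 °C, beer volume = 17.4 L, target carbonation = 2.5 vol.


residual = 14.695·(0.01821 + 0.09011·e^(−0.04·T));  sugar = (target − residual)·4.0·V
residual = 14.695·(0.01821 + 0.09011·e^(−0.04·16.5)) = 0.9520
sugar = (2.5 − 0.9520)·4.0·17.4

107.7413 g


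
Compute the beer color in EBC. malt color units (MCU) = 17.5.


SRM = 1.4922·MCU^0.6859;  EBC = SRM·1.97
SRM = 1.4922·17.5^0.6859 = 10.6274
EBC = 10.6274·1.97

20.9360 EBC


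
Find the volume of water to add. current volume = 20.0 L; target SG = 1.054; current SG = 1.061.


V_water = V·((SG_curr − 1)/(SG_target − 1) − 1)
V_water = 20.0·((1.061 − 1)/(1.054 − 1) − 1)

2.5926 L


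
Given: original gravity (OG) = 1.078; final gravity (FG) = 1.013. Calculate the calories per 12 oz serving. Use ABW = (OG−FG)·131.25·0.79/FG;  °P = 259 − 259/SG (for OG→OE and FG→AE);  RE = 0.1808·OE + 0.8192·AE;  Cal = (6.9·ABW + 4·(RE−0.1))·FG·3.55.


ABW = (1.078 − 1.013)·131.25·0.79/1.013 = 6.6532
OE = 259 − 259/1.078 = 18.7403 °P
AE = 259 − 259/1.013 = 3.3238 °P
RE = 0.1808·18.7403 + 0.8192·3.3238 = 6.1111 °P
Cal = (6.9·6.6532 + 4·(6.1111−0.1))·1.013·3.55

251.5557 kcal


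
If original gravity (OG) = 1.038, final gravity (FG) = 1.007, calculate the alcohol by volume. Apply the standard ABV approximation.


ABV = (OG − FG) · 131.25
ABV = (1.038 − 1.007) · 131.25

4.0688 % ABV


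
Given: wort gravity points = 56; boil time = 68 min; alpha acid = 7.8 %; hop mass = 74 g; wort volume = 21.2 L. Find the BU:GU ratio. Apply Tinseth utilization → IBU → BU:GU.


U = 1.65·0.000125^(GP/1000)·(1−e^(−0.04t))/4.15;  IBU = (α/100)·m·U·1000/V;  BU:GU = IBU/GP
U = 1.65·0.000125^(56/1000)·(1−e^(−0.04·68))/4.15 = 0.2245
IBU = (7.8/100)·74·0.2245·1000/21.2 = 61.1306
BU:GU = 61.1306/56

1.0916


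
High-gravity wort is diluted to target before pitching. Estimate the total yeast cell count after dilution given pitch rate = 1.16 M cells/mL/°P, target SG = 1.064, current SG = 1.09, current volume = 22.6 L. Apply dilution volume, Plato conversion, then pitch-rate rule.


V_w = V·((SG_c−1)/(SG_t−1)−1);  °P = 259 − 259/SG_t;  cells = rate·(V+V_w)·°P
V_w = 22.6·((1.09−1)/(1.064−1)−1) = 9.1813
V_final = 22.6 + 9.1813 = 31.7812
°P = 259 − 259/1.064 = 15.5789
cells = 1.16·31.7812·15.5789

574.3374 billion cells


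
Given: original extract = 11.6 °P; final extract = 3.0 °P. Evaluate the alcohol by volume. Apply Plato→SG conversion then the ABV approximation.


SG = 259/(259 − P);  ABV = (OG − FG)·131.25
OG = 259/(259 − 11.6) = 1.0469
FG = 259/(259 − 3.0) = 1.0117
ABV = (1.0469 − 1.0117)·131.25

4.6159 % ABV


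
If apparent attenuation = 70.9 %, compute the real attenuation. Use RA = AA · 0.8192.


RA = 70.9 · 0.8192

58.0813 %


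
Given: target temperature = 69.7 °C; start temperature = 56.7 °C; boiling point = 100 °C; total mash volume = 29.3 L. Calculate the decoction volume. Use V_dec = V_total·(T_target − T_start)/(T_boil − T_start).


V_dec = 29.3·(69.7 − 56.7)/(100 − 56.7)

8.7968 L


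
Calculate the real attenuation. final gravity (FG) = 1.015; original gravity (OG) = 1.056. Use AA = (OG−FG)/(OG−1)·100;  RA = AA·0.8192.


AA = (1.056 − 1.015)/(1.056 − 1)·100 = 73.2143
RA = 73.2143·0.8192

59.9771 %


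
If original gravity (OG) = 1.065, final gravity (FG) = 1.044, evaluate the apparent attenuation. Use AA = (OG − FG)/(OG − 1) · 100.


AA = (1.065 − 1.044)/(1.065 − 1) · 100

32.3077 %


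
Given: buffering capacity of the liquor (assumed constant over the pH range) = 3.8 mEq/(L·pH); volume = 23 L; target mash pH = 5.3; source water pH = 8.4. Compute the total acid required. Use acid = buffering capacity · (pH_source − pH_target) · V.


acid = 3.8 · (8.4 − 5.3) · 23

270.9400 mEq


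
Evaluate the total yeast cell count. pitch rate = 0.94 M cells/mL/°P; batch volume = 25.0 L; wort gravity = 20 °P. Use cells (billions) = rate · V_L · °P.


cells = 0.94 · 25.0 · 20

470.0000 billion cells


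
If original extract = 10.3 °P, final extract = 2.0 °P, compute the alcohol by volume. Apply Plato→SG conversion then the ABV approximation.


SG = 259/(259 − P);  ABV = (OG − FG)·131.25
OG = 259/(259 − 10.3) = 1.0414
FG = 259/(259 − 2.0) = 1.0078
ABV = (1.0414 − 1.0078)·131.25

4.4144 % ABV


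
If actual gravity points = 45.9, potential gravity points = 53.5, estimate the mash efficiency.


efficiency = actual / potential × 100
efficiency = 45.9 / 53.5 × 100

85.7944 %


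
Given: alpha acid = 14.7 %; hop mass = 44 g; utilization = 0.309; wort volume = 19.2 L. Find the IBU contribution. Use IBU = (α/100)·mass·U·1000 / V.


IBU = (14.7/100)·44·0.309·1000 / 19.2

104.0944 IBU


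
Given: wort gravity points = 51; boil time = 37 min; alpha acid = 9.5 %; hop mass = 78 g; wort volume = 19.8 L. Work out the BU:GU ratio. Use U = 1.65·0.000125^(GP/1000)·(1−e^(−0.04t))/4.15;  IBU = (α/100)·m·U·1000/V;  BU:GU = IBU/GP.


U = 1.65·0.000125^(51/1000)·(1−e^(−0.04·37))/4.15 = 0.1942
IBU = (9.5/100)·78·0.1942·1000/19.8 = 72.6695
BU:GU = 72.6695/51

1.4249


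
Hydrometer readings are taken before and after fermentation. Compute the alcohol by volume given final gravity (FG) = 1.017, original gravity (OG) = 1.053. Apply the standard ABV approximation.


ABV = (OG − FG) · 131.25
ABV = (1.053 − 1.017) · 131.25

4.7250 % ABV


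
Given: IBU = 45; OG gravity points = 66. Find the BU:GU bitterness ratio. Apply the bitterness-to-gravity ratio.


BU:GU = IBU / OG_points
BU:GU = 45 / 66

0.6818


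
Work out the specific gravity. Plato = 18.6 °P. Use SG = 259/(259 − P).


SG = 259/(259 − 18.6)

1.0774


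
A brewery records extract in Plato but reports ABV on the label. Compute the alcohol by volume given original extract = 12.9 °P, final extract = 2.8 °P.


SG = 259/(259 − P);  ABV = (OG − FG)·131.25
OG = 259/(259 − 12.9) = 1.0524
FG = 259/(259 − 2.8) = 1.0109
ABV = (1.0524 − 1.0109)·131.25

5.4454 % ABV


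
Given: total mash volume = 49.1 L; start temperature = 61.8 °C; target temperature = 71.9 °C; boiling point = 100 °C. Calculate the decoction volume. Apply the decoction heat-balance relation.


V_dec = V_total·(T_target − T_start)/(T_boil − T_start)
V_dec = 49.1·(71.9 − 61.8)/(100 − 61.8)

12.9819 L


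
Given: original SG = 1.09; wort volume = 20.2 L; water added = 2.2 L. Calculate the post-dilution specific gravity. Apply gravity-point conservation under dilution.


SG_new = 1 + (SG_old − 1)·V_old/(V_old + V_water)
pts = (1.09 − 1)·1000·20.2/(20.2 + 2.2) = 81.1607
SG_new = 1 + 81.1607/1000

1.0812


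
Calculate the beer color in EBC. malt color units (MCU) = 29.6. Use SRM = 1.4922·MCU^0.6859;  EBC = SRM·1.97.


SRM = 1.4922·29.6^0.6859 = 15.2400
EBC = 15.2400·1.97

30.0229 EBC


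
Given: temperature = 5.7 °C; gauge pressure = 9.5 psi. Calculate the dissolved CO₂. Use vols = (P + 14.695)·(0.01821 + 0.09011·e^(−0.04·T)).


vols = (9.5 + 14.695)·(0.01821 + 0.09011·e^(−0.04·5.7))

2.1763 volumes


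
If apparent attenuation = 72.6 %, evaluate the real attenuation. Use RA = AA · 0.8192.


RA = 72.6 · 0.8192

59.4739 %


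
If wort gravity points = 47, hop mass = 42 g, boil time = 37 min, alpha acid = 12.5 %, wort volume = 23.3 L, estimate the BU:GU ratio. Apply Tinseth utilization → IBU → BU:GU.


U = 1.65·0.000125^(GP/1000)·(1−e^(−0.04t))/4.15;  IBU = (α/100)·m·U·1000/V;  BU:GU = IBU/GP
U = 1.65·0.000125^(47/1000)·(1−e^(−0.04·37))/4.15 = 0.2013
IBU = (12.5/100)·42·0.2013·1000/23.3 = 45.3539
BU:GU = 45.3539/47

0.9650


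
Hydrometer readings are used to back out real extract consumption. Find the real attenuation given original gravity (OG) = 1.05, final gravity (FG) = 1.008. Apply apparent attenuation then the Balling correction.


AA = (OG−FG)/(OG−1)·100;  RA = AA·0.8192
AA = (1.05 − 1.008)/(1.05 − 1)·100 = 84.0000
RA = 84.0000·0.8192

68.8128 %


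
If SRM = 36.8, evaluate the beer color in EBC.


EBC = SRM · 1.97
EBC = 36.8 · 1.97

72.4960 EBC


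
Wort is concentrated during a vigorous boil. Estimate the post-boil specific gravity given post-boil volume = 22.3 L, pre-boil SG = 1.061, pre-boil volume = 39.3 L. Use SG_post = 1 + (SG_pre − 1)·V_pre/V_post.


pts_pre = (1.061 − 1)·1000 = 61.0000
pts_post = 61.0000·39.3/22.3 = 107.5022
SG_post = 1 + 107.5022/1000

1.1075


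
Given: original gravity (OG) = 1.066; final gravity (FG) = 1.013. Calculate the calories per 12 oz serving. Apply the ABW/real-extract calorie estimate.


ABW = (OG−FG)·131.25·0.79/FG;  °P = 259 − 259/SG (for OG→OE and FG→AE);  RE = 0.1808·OE + 0.8192·AE;  Cal = (6.9·ABW + 4·(RE−0.1))·FG·3.55
ABW = (1.066 − 1.013)·131.25·0.79/1.013 = 5.4249
OE = 259 − 259/1.066 = 16.0356 °P
AE = 259 − 259/1.013 = 3.3238 °P
RE = 0.1808·16.0356 + 0.8192·3.3238 = 5.6221 °P
Cal = (6.9·5.4249 + 4·(5.6221−0.1))·1.013·3.55

214.0439 kcal


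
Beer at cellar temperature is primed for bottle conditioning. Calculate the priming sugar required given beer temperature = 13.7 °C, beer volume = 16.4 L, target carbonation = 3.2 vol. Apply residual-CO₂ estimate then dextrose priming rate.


residual = 14.695·(0.01821 + 0.09011·e^(−0.04·T));  sugar = (target − residual)·4.0·V
residual = 14.695·(0.01821 + 0.09011·e^(−0.04·13.7)) = 1.0331
sugar = (3.2 − 1.0331)·4.0·16.4

142.1484 g


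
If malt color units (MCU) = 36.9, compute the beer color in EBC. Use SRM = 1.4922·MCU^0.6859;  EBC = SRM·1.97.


SRM = 1.4922·36.9^0.6859 = 17.7276
EBC = 17.7276·1.97

34.9234 EBC


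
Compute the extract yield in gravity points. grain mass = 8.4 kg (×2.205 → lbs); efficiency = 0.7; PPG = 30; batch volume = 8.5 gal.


points = lbs × PPG × eff / vol
lbs = 8.4 × 2.205 = 18.5220
points = 18.5220 × 30 × 0.7 / 8.5

45.7602 points


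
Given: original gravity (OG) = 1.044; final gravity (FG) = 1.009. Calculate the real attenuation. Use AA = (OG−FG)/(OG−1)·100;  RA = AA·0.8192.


AA = (1.044 − 1.009)/(1.044 − 1)·100 = 79.5455
RA = 79.5455·0.8192

65.1636 %


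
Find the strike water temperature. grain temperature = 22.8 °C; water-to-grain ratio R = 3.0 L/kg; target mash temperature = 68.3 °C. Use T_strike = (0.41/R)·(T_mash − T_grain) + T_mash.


T_strike = (0.41/3.0)·(68.3 − 22.8) + 68.3

74.5183 °C


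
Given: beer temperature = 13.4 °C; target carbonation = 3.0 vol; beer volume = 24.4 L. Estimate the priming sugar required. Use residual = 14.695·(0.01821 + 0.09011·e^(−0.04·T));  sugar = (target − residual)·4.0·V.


residual = 14.695·(0.01821 + 0.09011·e^(−0.04·13.4)) = 1.0423
sugar = (3.0 − 1.0423)·4.0·24.4

191.0672 g


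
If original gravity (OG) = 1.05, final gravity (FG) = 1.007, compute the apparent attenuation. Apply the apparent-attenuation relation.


AA = (OG − FG)/(OG − 1) · 100
AA = (1.05 − 1.007)/(1.05 − 1) · 100

86.0000 %


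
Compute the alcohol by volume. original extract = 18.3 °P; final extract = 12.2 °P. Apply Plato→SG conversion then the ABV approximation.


SG = 259/(259 − P);  ABV = (OG − FG)·131.25
OG = 259/(259 − 18.3) = 1.0760
FG = 259/(259 − 12.2) = 1.0494
ABV = (1.0760 − 1.0494)·131.25

3.4907 % ABV


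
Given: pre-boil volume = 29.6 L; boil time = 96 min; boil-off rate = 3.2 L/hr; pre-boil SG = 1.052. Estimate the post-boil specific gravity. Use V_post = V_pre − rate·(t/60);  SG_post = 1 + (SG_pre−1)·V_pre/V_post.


V_post = 29.6 − 3.2·(96/60) = 24.4800
SG_post = 1 + (1.052 − 1)·29.6/24.4800

1.0629


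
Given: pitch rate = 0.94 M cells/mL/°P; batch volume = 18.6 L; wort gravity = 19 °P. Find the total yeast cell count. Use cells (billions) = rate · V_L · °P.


cells = 0.94 · 18.6 · 19

332.1960 billion cells


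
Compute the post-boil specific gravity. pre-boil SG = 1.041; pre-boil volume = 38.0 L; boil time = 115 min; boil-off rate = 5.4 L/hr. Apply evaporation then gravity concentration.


V_post = V_pre − rate·(t/60);  SG_post = 1 + (SG_pre−1)·V_pre/V_post
V_post = 38.0 − 5.4·(115/60) = 27.6500
SG_post = 1 + (1.041 − 1)·38.0/27.6500

1.0563


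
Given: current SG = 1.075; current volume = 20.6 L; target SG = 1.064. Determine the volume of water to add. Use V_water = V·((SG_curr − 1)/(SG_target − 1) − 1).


V_water = 20.6·((1.075 − 1)/(1.064 − 1) − 1)

3.5406 L


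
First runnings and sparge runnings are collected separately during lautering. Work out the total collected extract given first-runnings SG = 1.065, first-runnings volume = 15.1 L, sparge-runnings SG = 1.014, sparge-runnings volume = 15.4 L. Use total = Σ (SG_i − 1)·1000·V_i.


first = (1.065 − 1)·1000·15.1 = 981.5000
sparge = (1.014 − 1)·1000·15.4 = 215.6000
total = 981.5000 + 215.6000

1197.1000 gravity·L


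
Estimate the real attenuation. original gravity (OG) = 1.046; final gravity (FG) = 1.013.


AA = (OG−FG)/(OG−1)·100;  RA = AA·0.8192
AA = (1.046 − 1.013)/(1.046 − 1)·100 = 71.7391
RA = 71.7391·0.8192

58.7687 %


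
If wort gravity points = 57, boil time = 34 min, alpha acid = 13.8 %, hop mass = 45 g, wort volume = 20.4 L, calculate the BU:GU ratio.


U = 1.65·0.000125^(GP/1000)·(1−e^(−0.04t))/4.15;  IBU = (α/100)·m·U·1000/V;  BU:GU = IBU/GP
U = 1.65·0.000125^(57/1000)·(1−e^(−0.04·34))/4.15 = 0.1771
IBU = (13.8/100)·45·0.1771·1000/20.4 = 53.9024
BU:GU = 53.9024/57

0.9457


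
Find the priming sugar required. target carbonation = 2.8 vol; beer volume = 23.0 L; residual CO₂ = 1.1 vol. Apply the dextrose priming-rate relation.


sugar = (target − residual)·4.0·V
sugar = (2.8 − 1.1)·4.0·23.0

156.4000 g


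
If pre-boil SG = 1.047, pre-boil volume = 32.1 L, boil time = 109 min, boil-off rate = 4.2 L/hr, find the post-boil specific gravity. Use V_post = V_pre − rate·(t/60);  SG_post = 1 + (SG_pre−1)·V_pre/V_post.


V_post = 32.1 − 4.2·(109/60) = 24.4700
SG_post = 1 + (1.047 − 1)·32.1/24.4700

1.0617


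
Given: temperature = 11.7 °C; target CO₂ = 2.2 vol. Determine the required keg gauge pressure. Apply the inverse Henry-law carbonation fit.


psi = vols/(0.01821 + 0.09011·e^(−0.04·T)) − 14.695
psi = 2.2/(0.01821 + 0.09011·e^(−0.04·11.7)) − 14.695

14.7791 psi


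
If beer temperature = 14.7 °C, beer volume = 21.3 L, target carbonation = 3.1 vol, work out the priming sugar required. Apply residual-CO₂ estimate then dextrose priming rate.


residual = 14.695·(0.01821 + 0.09011·e^(−0.04·T));  sugar = (target − residual)·4.0·V
residual = 14.695·(0.01821 + 0.09011·e^(−0.04·14.7)) = 1.0031
sugar = (3.1 − 1.0031)·4.0·21.3

178.6570 g


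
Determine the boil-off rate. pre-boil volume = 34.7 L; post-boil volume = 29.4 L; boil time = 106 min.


rate = (V_pre − V_post) / (t_min/60)
rate = (34.7 − 29.4) / (106/60)

3.0000 L/hr


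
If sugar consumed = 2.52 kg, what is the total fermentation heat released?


Q = m_sugar · 590 kJ/kg
Q = 2.52 · 590

1486.8000 kJ


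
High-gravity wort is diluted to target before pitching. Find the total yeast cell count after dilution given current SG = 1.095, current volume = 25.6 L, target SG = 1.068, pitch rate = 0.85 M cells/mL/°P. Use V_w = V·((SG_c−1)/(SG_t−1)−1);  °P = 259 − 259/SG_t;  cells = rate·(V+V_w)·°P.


V_w = 25.6·((1.095−1)/(1.068−1)−1) = 10.1647
V_final = 25.6 + 10.1647 = 35.7647
°P = 259 − 259/1.068 = 16.4906
cells = 0.85·35.7647·16.4906

501.3154 billion cells


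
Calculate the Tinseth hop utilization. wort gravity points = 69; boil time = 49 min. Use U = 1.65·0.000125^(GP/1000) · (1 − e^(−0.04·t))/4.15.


bigness = 1.65·0.000125^(69/1000) = 0.8875
boil_factor = (1 − e^(−0.04·49))/4.15 = 0.2070
U = 0.8875 · 0.2070

0.1837


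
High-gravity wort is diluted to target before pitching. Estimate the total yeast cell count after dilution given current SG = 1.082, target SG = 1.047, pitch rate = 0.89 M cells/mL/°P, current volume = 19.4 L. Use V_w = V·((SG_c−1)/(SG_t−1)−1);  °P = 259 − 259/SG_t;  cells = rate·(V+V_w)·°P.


V_w = 19.4·((1.082−1)/(1.047−1)−1) = 14.4468
V_final = 19.4 + 14.4468 = 33.8468
°P = 259 − 259/1.047 = 11.6266
cells = 0.89·33.8468·11.6266

350.2343 billion cells


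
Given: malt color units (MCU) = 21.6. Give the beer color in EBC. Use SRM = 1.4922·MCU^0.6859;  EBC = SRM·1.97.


SRM = 1.4922·21.6^0.6859 = 12.2780
EBC = 12.2780·1.97

24.1877 EBC


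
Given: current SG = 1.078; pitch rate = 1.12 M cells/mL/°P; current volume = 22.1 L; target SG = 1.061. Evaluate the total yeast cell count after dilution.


V_w = V·((SG_c−1)/(SG_t−1)−1);  °P = 259 − 259/SG_t;  cells = rate·(V+V_w)·°P
V_w = 22.1·((1.078−1)/(1.061−1)−1) = 6.1590
V_final = 22.1 + 6.1590 = 28.2590
°P = 259 − 259/1.061 = 14.8907
cells = 1.12·28.2590·14.8907

471.2911 billion cells


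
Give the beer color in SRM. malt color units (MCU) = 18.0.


SRM = 1.4922 · MCU^0.6859
SRM = 1.4922 · 18.0^0.6859

10.8347 SRM


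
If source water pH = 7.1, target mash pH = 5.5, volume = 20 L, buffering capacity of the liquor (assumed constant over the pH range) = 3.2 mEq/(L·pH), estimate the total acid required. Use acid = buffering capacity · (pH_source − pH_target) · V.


acid = 3.2 · (7.1 − 5.5) · 20

102.4000 mEq


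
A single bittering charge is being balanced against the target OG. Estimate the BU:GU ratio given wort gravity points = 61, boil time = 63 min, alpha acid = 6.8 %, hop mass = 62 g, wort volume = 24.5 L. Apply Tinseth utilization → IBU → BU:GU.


U = 1.65·0.000125^(GP/1000)·(1−e^(−0.04t))/4.15;  IBU = (α/100)·m·U·1000/V;  BU:GU = IBU/GP
U = 1.65·0.000125^(61/1000)·(1−e^(−0.04·63))/4.15 = 0.2113
IBU = (6.8/100)·62·0.2113·1000/24.5 = 36.3624
BU:GU = 36.3624/61

0.5961


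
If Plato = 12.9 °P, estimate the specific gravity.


SG = 259/(259 − P)
SG = 259/(259 − 12.9)

1.0524


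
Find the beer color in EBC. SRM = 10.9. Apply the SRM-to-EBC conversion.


EBC = SRM · 1.97
EBC = 10.9 · 1.97

21.4730 EBC


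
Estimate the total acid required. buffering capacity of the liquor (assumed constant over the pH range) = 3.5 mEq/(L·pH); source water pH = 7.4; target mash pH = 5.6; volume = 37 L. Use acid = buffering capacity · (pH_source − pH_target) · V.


acid = 3.5 · (7.4 − 5.6) · 37

233.1000 mEq


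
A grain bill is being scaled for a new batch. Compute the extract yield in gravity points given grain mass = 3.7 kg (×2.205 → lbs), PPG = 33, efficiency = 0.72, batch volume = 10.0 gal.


points = lbs × PPG × eff / vol
lbs = 3.7 × 2.205 = 8.1585
points = 8.1585 × 33 × 0.72 / 10.0

19.3846 points


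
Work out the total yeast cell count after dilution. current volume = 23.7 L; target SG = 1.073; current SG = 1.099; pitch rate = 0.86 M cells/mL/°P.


V_w = V·((SG_c−1)/(SG_t−1)−1);  °P = 259 − 259/SG_t;  cells = rate·(V+V_w)·°P
V_w = 23.7·((1.099−1)/(1.073−1)−1) = 8.4411
V_final = 23.7 + 8.4411 = 32.1411
°P = 259 − 259/1.073 = 17.6207
cells = 0.86·32.1411·17.6207

487.0595 billion cells


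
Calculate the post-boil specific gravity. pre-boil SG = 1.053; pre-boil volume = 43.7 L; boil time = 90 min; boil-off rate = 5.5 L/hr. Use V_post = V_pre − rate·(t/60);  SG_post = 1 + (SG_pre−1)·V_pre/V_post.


V_post = 43.7 − 5.5·(90/60) = 35.4500
SG_post = 1 + (1.053 − 1)·43.7/35.4500

1.0653


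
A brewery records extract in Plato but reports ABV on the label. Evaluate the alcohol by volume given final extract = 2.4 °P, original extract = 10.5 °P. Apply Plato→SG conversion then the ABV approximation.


SG = 259/(259 − P);  ABV = (OG − FG)·131.25
OG = 259/(259 − 10.5) = 1.0423
FG = 259/(259 − 2.4) = 1.0094
ABV = (1.0423 − 1.0094)·131.25

4.3182 % ABV


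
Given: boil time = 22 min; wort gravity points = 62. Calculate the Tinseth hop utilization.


U = 1.65·0.000125^(GP/1000) · (1 − e^(−0.04·t))/4.15
bigness = 1.65·0.000125^(62/1000) = 0.9451
boil_factor = (1 − e^(−0.04·22))/4.15 = 0.1410
U = 0.9451 · 0.1410

0.1333


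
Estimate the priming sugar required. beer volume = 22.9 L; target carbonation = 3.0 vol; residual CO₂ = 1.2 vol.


sugar = (target − residual)·4.0·V
sugar = (3.0 − 1.2)·4.0·22.9

164.8800 g


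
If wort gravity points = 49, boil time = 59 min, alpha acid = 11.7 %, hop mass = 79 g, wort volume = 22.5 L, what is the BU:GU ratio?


U = 1.65·0.000125^(GP/1000)·(1−e^(−0.04t))/4.15;  IBU = (α/100)·m·U·1000/V;  BU:GU = IBU/GP
U = 1.65·0.000125^(49/1000)·(1−e^(−0.04·59))/4.15 = 0.2318
IBU = (11.7/100)·79·0.2318·1000/22.5 = 95.2229
BU:GU = 95.2229/49

1.9433


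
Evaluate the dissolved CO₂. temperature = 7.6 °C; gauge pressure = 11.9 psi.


vols = (P + 14.695)·(0.01821 + 0.09011·e^(−0.04·T))
vols = (11.9 + 14.695)·(0.01821 + 0.09011·e^(−0.04·7.6))

2.2526 volumes


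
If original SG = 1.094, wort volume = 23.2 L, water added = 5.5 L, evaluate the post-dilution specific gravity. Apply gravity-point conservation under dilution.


SG_new = 1 + (SG_old − 1)·V_old/(V_old + V_water)
pts = (1.094 − 1)·1000·23.2/(23.2 + 5.5) = 75.9861
SG_new = 1 + 75.9861/1000

1.0760


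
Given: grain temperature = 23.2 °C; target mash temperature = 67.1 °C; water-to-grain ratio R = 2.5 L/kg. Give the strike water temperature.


T_strike = (0.41/R)·(T_mash − T_grain) + T_mash
T_strike = (0.41/2.5)·(67.1 − 23.2) + 67.1

74.2996 °C


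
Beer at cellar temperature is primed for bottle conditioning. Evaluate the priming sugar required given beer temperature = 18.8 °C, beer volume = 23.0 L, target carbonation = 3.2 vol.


residual = 14.695·(0.01821 + 0.09011·e^(−0.04·T));  sugar = (target − residual)·4.0·V
residual = 14.695·(0.01821 + 0.09011·e^(−0.04·18.8)) = 0.8918
sugar = (3.2 − 0.8918)·4.0·23.0

212.3509 g


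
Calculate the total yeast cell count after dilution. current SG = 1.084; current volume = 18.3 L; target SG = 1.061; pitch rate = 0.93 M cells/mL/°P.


V_w = V·((SG_c−1)/(SG_t−1)−1);  °P = 259 − 259/SG_t;  cells = rate·(V+V_w)·°P
V_w = 18.3·((1.084−1)/(1.061−1)−1) = 6.9000
V_final = 18.3 + 6.9000 = 25.2000
°P = 259 − 259/1.061 = 14.8907
cells = 0.93·25.2000·14.8907

348.9777 billion cells


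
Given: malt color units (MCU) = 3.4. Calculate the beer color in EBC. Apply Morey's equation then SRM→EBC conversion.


SRM = 1.4922·MCU^0.6859;  EBC = SRM·1.97
SRM = 1.4922·3.4^0.6859 = 3.4544
EBC = 3.4544·1.97

6.8051 EBC


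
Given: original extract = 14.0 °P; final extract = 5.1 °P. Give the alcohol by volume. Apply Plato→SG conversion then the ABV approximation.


SG = 259/(259 − P);  ABV = (OG − FG)·131.25
OG = 259/(259 − 14.0) = 1.0571
FG = 259/(259 − 5.1) = 1.0201
ABV = (1.0571 − 1.0201)·131.25

4.8636 % ABV


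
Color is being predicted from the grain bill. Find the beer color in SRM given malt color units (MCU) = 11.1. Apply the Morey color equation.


SRM = 1.4922 · MCU^0.6859
SRM = 1.4922 · 11.1^0.6859

7.7770 SRM


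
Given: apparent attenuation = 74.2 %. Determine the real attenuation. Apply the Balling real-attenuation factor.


RA = AA · 0.8192
RA = 74.2 · 0.8192

60.7846 %


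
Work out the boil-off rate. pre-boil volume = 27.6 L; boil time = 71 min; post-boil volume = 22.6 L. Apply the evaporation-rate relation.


rate = (V_pre − V_post) / (t_min/60)
rate = (27.6 − 22.6) / (71/60)

4.2254 L/hr


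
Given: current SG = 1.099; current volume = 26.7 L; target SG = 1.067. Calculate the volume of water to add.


V_water = V·((SG_curr − 1)/(SG_target − 1) − 1)
V_water = 26.7·((1.099 − 1)/(1.067 − 1) − 1)

12.7522 L


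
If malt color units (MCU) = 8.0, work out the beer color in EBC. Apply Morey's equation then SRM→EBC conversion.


SRM = 1.4922·MCU^0.6859;  EBC = SRM·1.97
SRM = 1.4922·8.0^0.6859 = 6.2124
EBC = 6.2124·1.97

12.2383 EBC


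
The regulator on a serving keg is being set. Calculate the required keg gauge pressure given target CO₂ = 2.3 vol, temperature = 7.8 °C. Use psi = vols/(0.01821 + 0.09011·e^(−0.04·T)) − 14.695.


psi = 2.3/(0.01821 + 0.09011·e^(−0.04·7.8)) − 14.695

12.6310 psi


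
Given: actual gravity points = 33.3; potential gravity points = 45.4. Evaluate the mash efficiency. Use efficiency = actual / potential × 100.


efficiency = 33.3 / 45.4 × 100

73.3480 %


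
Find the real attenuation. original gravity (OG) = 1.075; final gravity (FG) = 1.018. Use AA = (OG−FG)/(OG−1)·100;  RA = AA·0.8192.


AA = (1.075 − 1.018)/(1.075 − 1)·100 = 76.0000
RA = 76.0000·0.8192

62.2592 %


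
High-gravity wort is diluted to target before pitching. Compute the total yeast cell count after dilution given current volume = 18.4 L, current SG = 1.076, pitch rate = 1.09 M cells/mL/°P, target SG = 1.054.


V_w = V·((SG_c−1)/(SG_t−1)−1);  °P = 259 − 259/SG_t;  cells = rate·(V+V_w)·°P
V_w = 18.4·((1.076−1)/(1.054−1)−1) = 7.4963
V_final = 18.4 + 7.4963 = 25.8963
°P = 259 − 259/1.054 = 13.2694
cells = 1.09·25.8963·13.2694

374.5563 billion cells


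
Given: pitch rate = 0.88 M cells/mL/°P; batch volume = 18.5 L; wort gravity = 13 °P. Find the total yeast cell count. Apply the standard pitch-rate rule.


cells (billions) = rate · V_L · °P
cells = 0.88 · 18.5 · 13

211.6400 billion cells


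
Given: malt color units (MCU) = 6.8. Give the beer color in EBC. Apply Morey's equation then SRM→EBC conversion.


SRM = 1.4922·MCU^0.6859;  EBC = SRM·1.97
SRM = 1.4922·6.8^0.6859 = 5.5571
EBC = 5.5571·1.97

10.9474 EBC


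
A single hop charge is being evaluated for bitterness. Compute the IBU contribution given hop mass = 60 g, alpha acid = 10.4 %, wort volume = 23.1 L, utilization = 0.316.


IBU = (α/100)·mass·U·1000 / V
IBU = (10.4/100)·60·0.316·1000 / 23.1

85.3610 IBU


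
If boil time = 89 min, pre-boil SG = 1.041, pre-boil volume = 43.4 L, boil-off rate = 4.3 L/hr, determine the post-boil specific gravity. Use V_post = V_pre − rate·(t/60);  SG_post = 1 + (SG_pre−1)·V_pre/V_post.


V_post = 43.4 − 4.3·(89/60) = 37.0217
SG_post = 1 + (1.041 − 1)·43.4/37.0217

1.0481


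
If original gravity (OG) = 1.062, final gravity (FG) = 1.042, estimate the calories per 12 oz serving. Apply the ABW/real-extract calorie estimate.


ABW = (OG−FG)·131.25·0.79/FG;  °P = 259 − 259/SG (for OG→OE and FG→AE);  RE = 0.1808·OE + 0.8192·AE;  Cal = (6.9·ABW + 4·(RE−0.1))·FG·3.55
ABW = (1.062 − 1.042)·131.25·0.79/1.042 = 1.9902
OE = 259 − 259/1.062 = 15.1205 °P
AE = 259 − 259/1.042 = 10.4395 °P
RE = 0.1808·15.1205 + 0.8192·10.4395 = 11.2859 °P
Cal = (6.9·1.9902 + 4·(11.2859−0.1))·1.042·3.55

216.3070 kcal


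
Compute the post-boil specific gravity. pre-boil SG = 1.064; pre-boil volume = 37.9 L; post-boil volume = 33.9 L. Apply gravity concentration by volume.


SG_post = 1 + (SG_pre − 1)·V_pre/V_post
pts_pre = (1.064 − 1)·1000 = 64.0000
pts_post = 64.0000·37.9/33.9 = 71.5516
SG_post = 1 + 71.5516/1000

1.0716


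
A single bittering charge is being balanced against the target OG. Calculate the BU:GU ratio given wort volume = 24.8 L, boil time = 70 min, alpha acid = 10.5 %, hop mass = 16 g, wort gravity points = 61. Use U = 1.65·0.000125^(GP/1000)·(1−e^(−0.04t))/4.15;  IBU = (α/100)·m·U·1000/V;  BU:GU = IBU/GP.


U = 1.65·0.000125^(61/1000)·(1−e^(−0.04·70))/4.15 = 0.2158
IBU = (10.5/100)·16·0.2158·1000/24.8 = 14.6204
BU:GU = 14.6204/61

0.2397


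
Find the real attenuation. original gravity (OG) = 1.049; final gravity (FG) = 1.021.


AA = (OG−FG)/(OG−1)·100;  RA = AA·0.8192
AA = (1.049 − 1.021)/(1.049 − 1)·100 = 57.1429
RA = 57.1429·0.8192

46.8114 %


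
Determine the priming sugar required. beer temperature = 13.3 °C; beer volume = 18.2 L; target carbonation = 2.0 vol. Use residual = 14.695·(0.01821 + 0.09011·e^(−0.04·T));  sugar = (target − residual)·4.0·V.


residual = 14.695·(0.01821 + 0.09011·e^(−0.04·13.3)) = 1.0454
sugar = (2.0 − 1.0454)·4.0·18.2

69.4913 g


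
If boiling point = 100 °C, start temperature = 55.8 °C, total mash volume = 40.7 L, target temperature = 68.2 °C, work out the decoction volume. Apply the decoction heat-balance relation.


V_dec = V_total·(T_target − T_start)/(T_boil − T_start)
V_dec = 40.7·(68.2 − 55.8)/(100 − 55.8)

11.4181 L


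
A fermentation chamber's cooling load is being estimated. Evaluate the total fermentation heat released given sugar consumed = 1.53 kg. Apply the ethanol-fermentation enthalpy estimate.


Q = m_sugar · 590 kJ/kg
Q = 1.53 · 590

902.7000 kJ


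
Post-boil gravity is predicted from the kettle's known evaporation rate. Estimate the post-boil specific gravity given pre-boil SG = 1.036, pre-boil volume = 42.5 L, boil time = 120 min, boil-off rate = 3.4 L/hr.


V_post = V_pre − rate·(t/60);  SG_post = 1 + (SG_pre−1)·V_pre/V_post
V_post = 42.5 − 3.4·(120/60) = 35.7000
SG_post = 1 + (1.036 − 1)·42.5/35.7000

1.0429


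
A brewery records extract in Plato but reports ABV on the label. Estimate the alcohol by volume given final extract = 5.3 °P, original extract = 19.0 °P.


SG = 259/(259 − P);  ABV = (OG − FG)·131.25
OG = 259/(259 − 19.0) = 1.0792
FG = 259/(259 − 5.3) = 1.0209
ABV = (1.0792 − 1.0209)·131.25

7.6487 % ABV


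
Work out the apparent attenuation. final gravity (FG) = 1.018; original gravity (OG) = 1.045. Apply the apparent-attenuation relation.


AA = (OG − FG)/(OG − 1) · 100
AA = (1.045 − 1.018)/(1.045 − 1) · 100

60.0000 %


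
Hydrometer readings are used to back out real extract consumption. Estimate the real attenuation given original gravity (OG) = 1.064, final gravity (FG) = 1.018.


AA = (OG−FG)/(OG−1)·100;  RA = AA·0.8192
AA = (1.064 − 1.018)/(1.064 − 1)·100 = 71.8750
RA = 71.8750·0.8192

58.8800 %


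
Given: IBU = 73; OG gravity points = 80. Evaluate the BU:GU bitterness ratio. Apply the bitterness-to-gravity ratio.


BU:GU = IBU / OG_points
BU:GU = 73 / 80

0.9125


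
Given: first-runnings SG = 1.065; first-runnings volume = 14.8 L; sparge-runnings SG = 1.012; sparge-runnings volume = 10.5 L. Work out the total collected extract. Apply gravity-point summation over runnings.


total = Σ (SG_i − 1)·1000·V_i
first = (1.065 − 1)·1000·14.8 = 962.0000
sparge = (1.012 − 1)·1000·10.5 = 126.0000
total = 962.0000 + 126.0000

1088.0000 gravity·L


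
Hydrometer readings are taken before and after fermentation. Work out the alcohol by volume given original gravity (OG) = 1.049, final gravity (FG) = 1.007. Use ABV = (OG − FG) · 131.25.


ABV = (1.049 − 1.007) · 131.25

5.5125 % ABV


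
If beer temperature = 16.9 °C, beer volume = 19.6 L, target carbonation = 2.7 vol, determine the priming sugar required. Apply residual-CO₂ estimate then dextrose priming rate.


residual = 14.695·(0.01821 + 0.09011·e^(−0.04·T));  sugar = (target − residual)·4.0·V
residual = 14.695·(0.01821 + 0.09011·e^(−0.04·16.9)) = 0.9411
sugar = (2.7 − 0.9411)·4.0·19.6

137.8954 g


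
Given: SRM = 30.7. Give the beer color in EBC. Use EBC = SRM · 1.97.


EBC = 30.7 · 1.97

60.4790 EBC


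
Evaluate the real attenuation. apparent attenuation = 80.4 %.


RA = AA · 0.8192
RA = 80.4 · 0.8192

65.8637 %


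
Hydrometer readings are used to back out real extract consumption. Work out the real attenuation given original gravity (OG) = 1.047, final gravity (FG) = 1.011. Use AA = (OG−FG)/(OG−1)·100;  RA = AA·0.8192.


AA = (1.047 − 1.011)/(1.047 − 1)·100 = 76.5957
RA = 76.5957·0.8192

62.7472 %


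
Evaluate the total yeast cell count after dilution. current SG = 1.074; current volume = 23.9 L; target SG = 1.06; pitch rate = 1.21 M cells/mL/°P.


V_w = V·((SG_c−1)/(SG_t−1)−1);  °P = 259 − 259/SG_t;  cells = rate·(V+V_w)·°P
V_w = 23.9·((1.074−1)/(1.06−1)−1) = 5.5767
V_final = 23.9 + 5.5767 = 29.4767
°P = 259 − 259/1.06 = 14.6604
cells = 1.21·29.4767·14.6604

522.8883 billion cells


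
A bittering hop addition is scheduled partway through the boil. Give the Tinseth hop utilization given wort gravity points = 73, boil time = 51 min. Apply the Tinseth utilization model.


U = 1.65·0.000125^(GP/1000) · (1 − e^(−0.04·t))/4.15
bigness = 1.65·0.000125^(73/1000) = 0.8562
boil_factor = (1 − e^(−0.04·51))/4.15 = 0.2096
U = 0.8562 · 0.2096

0.1795


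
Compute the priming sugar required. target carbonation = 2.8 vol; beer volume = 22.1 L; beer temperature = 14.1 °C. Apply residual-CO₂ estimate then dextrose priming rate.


residual = 14.695·(0.01821 + 0.09011·e^(−0.04·T));  sugar = (target − residual)·4.0·V
residual = 14.695·(0.01821 + 0.09011·e^(−0.04·14.1)) = 1.0210
sugar = (2.8 − 1.0210)·4.0·22.1

157.2678 g


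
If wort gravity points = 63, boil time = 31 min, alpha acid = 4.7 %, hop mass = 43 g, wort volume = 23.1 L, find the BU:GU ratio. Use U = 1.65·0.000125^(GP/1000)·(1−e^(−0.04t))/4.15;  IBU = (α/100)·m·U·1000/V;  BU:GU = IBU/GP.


U = 1.65·0.000125^(63/1000)·(1−e^(−0.04·31))/4.15 = 0.1604
IBU = (4.7/100)·43·0.1604·1000/23.1 = 14.0323
BU:GU = 14.0323/63

0.2227


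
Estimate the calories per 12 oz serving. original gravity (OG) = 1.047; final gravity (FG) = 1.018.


ABW = (OG−FG)·131.25·0.79/FG;  °P = 259 − 259/SG (for OG→OE and FG→AE);  RE = 0.1808·OE + 0.8192·AE;  Cal = (6.9·ABW + 4·(RE−0.1))·FG·3.55
ABW = (1.047 − 1.018)·131.25·0.79/1.018 = 2.9538
OE = 259 − 259/1.047 = 11.6266 °P
AE = 259 − 259/1.018 = 4.5796 °P
RE = 0.1808·11.6266 + 0.8192·4.5796 = 5.8537 °P
Cal = (6.9·2.9538 + 4·(5.8537−0.1))·1.018·3.55

156.8276 kcal


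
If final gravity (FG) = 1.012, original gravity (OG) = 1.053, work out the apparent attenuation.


AA = (OG − FG)/(OG − 1) · 100
AA = (1.053 − 1.012)/(1.053 − 1) · 100

77.3585 %


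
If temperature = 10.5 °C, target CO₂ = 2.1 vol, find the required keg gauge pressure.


psi = vols/(0.01821 + 0.09011·e^(−0.04·T)) − 14.695
psi = 2.1/(0.01821 + 0.09011·e^(−0.04·10.5)) − 14.695

12.4310 psi


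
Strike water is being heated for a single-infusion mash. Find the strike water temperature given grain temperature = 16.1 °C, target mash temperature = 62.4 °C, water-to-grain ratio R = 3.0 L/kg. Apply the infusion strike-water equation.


T_strike = (0.41/R)·(T_mash − T_grain) + T_mash
T_strike = (0.41/3.0)·(62.4 − 16.1) + 62.4

68.7277 °C


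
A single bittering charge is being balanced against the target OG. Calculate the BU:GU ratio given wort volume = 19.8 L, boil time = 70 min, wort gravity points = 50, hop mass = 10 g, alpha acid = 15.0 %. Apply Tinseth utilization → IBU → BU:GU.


U = 1.65·0.000125^(GP/1000)·(1−e^(−0.04t))/4.15;  IBU = (α/100)·m·U·1000/V;  BU:GU = IBU/GP
U = 1.65·0.000125^(50/1000)·(1−e^(−0.04·70))/4.15 = 0.2383
IBU = (15.0/100)·10·0.2383·1000/19.8 = 18.0493
BU:GU = 18.0493/50

0.3610


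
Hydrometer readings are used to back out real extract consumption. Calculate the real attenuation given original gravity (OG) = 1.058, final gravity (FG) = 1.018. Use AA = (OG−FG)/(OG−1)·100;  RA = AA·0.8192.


AA = (1.058 − 1.018)/(1.058 − 1)·100 = 68.9655
RA = 68.9655·0.8192

56.4966 %


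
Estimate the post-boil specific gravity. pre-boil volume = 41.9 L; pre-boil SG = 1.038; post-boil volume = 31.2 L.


SG_post = 1 + (SG_pre − 1)·V_pre/V_post
pts_pre = (1.038 − 1)·1000 = 38.0000
pts_post = 38.0000·41.9/31.2 = 51.0321
SG_post = 1 + 51.0321/1000

1.0510


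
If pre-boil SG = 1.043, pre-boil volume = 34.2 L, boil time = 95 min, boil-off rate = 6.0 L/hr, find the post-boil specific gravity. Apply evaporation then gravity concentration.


V_post = V_pre − rate·(t/60);  SG_post = 1 + (SG_pre−1)·V_pre/V_post
V_post = 34.2 − 6.0·(95/60) = 24.7000
SG_post = 1 + (1.043 − 1)·34.2/24.7000

1.0595


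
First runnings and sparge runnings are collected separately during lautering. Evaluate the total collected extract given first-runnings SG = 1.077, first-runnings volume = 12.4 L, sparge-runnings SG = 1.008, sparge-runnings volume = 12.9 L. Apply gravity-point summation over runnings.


total = Σ (SG_i − 1)·1000·V_i
first = (1.077 − 1)·1000·12.4 = 954.8000
sparge = (1.008 − 1)·1000·12.9 = 103.2000
total = 954.8000 + 103.2000

1058.0000 gravity·L


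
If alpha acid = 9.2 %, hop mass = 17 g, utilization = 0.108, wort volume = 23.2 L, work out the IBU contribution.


IBU = (α/100)·mass·U·1000 / V
IBU = (9.2/100)·17·0.108·1000 / 23.2

7.2807 IBU


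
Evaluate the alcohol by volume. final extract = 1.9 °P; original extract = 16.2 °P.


SG = 259/(259 − P);  ABV = (OG − FG)·131.25
OG = 259/(259 − 16.2) = 1.0667
FG = 259/(259 − 1.9) = 1.0074
ABV = (1.0667 − 1.0074)·131.25

7.7873 % ABV
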